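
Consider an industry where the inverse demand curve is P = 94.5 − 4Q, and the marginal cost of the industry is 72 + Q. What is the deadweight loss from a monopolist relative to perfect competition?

Under competition P = MC: 94.5 − 4Q = 72 + Q ⇒ Q = 4.5, P = 76.5.
The monopolist equates marginal revenue to marginal cost: 94.5 − 8Q = 72 + Q, so Q = 2.5. From demand, P = 84.5.
CS = ½·(94.5 − 76.5)·4.5 = 40.5; PS = (76.5·4.5 − 72·4.5 − ½·1·4.5²) = 10.125; TS = 50.625.
CS = ½·(94.5 − 84.5)·2.5 = 12.5; PS = (84.5·2.5 − 72·2.5 − ½·1·2.5²) = 28.125; TS = 40.625.
DWL = 50.625 − 40.625 = 10.

DWL = 10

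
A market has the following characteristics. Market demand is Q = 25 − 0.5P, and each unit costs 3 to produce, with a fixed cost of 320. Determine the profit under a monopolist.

Profit = −43.875

Inverting demand: P = 50 − 2Q.
The monopolist equates marginal revenue to marginal cost: 50 − 4Q = 3, so Q = 11.75. From demand, P = 26.5.
Profit = (26.5 − 3)·11.75 − 320 = −43.875.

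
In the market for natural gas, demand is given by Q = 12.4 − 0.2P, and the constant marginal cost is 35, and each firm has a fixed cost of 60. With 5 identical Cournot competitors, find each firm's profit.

Inverting demand: P = 62 − 5Q.
Cournot with 5 identical firms: the symmetric best-response condition is 62 − 30q = 35. Each firm produces q = 0.9, total output Q = 4.5, price P = 39.5.
Each firm's profit = (39.5 − 35)·0.9 − 60 = −55.95.

π_i = −55.95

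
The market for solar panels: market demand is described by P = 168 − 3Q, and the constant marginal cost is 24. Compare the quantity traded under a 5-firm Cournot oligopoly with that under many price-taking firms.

Cournot: Q = 40; Competition: Q = 48

In a 5-firm Cournot equilibrium, symmetry and the first-order condition give q = (168 − 24)/(18) = 8. So Q = 40 and P = 48.
Competitive firms price at marginal cost: P = 24, giving Q = 48.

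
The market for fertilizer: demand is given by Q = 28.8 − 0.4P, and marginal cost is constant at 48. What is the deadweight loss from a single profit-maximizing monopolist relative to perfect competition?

Inverting demand: P = 72 − 2.5Q.
Perfect competition: P = MC = 48, so 72 − 2.5Q = 48 and Q = 9.6.
The monopolist equates marginal revenue to marginal cost: 72 − 5Q = 48, so Q = 4.8. From demand, P = 60.
DWL is the triangle between Q = 4.8 and Q = 9.6: ½·(9.6 − 4.8)·(60 − 48) = 28.8.

DWL = 28.8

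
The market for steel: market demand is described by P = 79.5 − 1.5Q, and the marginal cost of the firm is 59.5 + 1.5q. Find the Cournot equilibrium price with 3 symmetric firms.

Cournot with 3 identical firms: the symmetric best-response condition is 79.5 − 6q = 59.5 + 1.5q. Each firm produces q = 8/3, total output Q = 8, price P = 67.5.

P = 67.5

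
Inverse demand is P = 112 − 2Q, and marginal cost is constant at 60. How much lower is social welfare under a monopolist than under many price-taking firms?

Under competition P = MC = 60, so Q = (112 − 60)/2 = 26.
CS = ½·(112 − 60)·26 = 676; PS = (60 − 60)·26 = 0; TS = 676.
A monopolist chooses Q where MR = MC. MR = 112 − 4Q; setting this equal to 60 gives Q = 13 and P = 86.
CS = ½·(112 − 86)·13 = 169; PS = (86 − 60)·13 = 338; TS = 507.
Change in social welfare: 507 − 676 = −169.

Social welfare falls by 169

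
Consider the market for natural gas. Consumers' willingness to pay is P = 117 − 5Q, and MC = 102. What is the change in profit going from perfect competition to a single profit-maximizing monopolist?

Profit rises by 11.25

Perfect competition: P = MC = 102, so 117 − 5Q = 102 and Q = 3.
Profit = (102 − 102)·3 = 0.
Monopoly sets MR = MC: 117 − 10Q = 102 ⇒ Q = 1.5, P = 117 − 5·1.5 = 109.5.
Profit = (109.5 − 102)·1.5 = 11.25.
Change in profit: 11.25 − 0 = 11.25.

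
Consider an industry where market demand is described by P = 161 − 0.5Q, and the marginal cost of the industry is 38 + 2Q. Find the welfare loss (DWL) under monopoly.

Under competition P = MC: 161 − 0.5Q = 38 + 2Q ⇒ Q = 49.2, P = 136.4.
Monopoly sets MR = MC: 161 − Q = 38 + 2Q ⇒ Q = 41, P = 161 − 0.5·41 = 140.5.
CS = ½·(161 − 136.4)·49.2 = 605.16; PS = (136.4·49.2 − 38·49.2 − ½·2·49.2²) = 2420.64; TS = 3025.8.
CS = ½·(161 − 140.5)·41 = 420.25; PS = (140.5·41 − 38·41 − ½·2·41²) = 2521.5; TS = 2941.75.
DWL = 3025.8 − 2941.75 = 84.05.

DWL = 84.05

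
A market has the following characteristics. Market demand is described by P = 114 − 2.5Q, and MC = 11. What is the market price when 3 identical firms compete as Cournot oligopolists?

With 3 symmetric Cournot firms, each firm's FOC gives 114 − 10q = 11, so q = 10.3, Q = 3·10.3 = 30.9, and P = 36.75.

P = 36.75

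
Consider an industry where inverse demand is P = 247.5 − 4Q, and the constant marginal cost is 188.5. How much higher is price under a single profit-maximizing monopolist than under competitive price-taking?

Price rises by 29.5

Perfect competition: P = MC = 188.5, so 247.5 − 4Q = 188.5 and Q = 14.75.
Monopoly sets MR = MC: 247.5 − 8Q = 188.5 ⇒ Q = 7.375, P = 247.5 − 4·7.375 = 218.
Change in price: 218 − 188.5 = 29.5.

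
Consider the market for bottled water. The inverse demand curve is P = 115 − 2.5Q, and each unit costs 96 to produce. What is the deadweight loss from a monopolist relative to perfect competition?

DWL = 18.05

Under competition P = MC = 96, so Q = (115 − 96)/2.5 = 7.6.
Monopoly sets MR = MC: 115 − 5Q = 96 ⇒ Q = 3.8, P = 115 − 2.5·3.8 = 105.5.
DWL is the triangle between Q = 3.8 and Q = 7.6: ½·(7.6 − 3.8)·(105.5 − 96) = 18.05.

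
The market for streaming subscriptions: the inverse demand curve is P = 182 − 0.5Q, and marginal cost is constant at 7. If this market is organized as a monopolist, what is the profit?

The monopolist equates marginal revenue to marginal cost: 182 − Q = 7, so Q = 175. From demand, P = 94.5.
Profit = (94.5 − 7)·175 = 15312.5.

Profit = 15312.5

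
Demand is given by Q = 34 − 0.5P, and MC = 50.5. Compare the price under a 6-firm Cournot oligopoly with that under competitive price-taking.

Cournot: P = 53; Competition: P = 50.5

Inverting demand: P = 68 − 2Q.
In a 6-firm Cournot equilibrium, symmetry and the first-order condition give q = (68 − 50.5)/(14) = 1.25. So Q = 7.5 and P = 53.
Perfect competition: P = MC = 50.5, so 68 − 2Q = 50.5 and Q = 8.75.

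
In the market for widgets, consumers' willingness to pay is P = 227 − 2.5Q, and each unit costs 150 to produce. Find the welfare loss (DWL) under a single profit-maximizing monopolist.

Competitive firms price at marginal cost: P = 150, giving Q = 30.8.
A monopolist chooses Q where MR = MC. MR = 227 − 5Q; setting this equal to 150 gives Q = 15.4 and P = 188.5.
DWL is the triangle between Q = 15.4 and Q = 30.8: ½·(30.8 − 15.4)·(188.5 − 150) = 296.45.

DWL = 296.45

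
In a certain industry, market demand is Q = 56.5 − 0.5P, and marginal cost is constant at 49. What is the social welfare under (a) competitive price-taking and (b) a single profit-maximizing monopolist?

Inverting demand: P = 113 − 2Q.
Under competition P = MC = 49, so Q = (113 − 49)/2 = 32.
CS = ½·(113 − 49)·32 = 1024; PS = (49 − 49)·32 = 0; TS = 1024.
A monopolist chooses Q where MR = MC. MR = 113 − 4Q; setting this equal to 49 gives Q = 16 and P = 81.
CS = ½·(113 − 81)·16 = 256; PS = (81 − 49)·16 = 512; TS = 768.

Competition: TS = 1024; Monopoly: TS = 768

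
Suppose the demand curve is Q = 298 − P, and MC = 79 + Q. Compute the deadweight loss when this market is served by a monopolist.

DWL = 1332.25

Inverting demand: P = 298 − Q.
Competitive equilibrium sets price equal to marginal cost: 298 − Q = 79 + Q, so Q = 109.5 and P = 188.5.
Monopoly sets MR = MC: 298 − 2Q = 79 + Q ⇒ Q = 73, P = 298 − 73 = 225.
CS = ½·(298 − 188.5)·109.5 = 5995.125; PS = (188.5·109.5 − 79·109.5 − ½·1·109.5²) = 5995.125; TS = 11990.25.
CS = ½·(298 − 225)·73 = 2664.5; PS = (225·73 − 79·73 − ½·1·73²) = 7993.5; TS = 10658.
DWL = 11990.25 − 10658 = 1332.25.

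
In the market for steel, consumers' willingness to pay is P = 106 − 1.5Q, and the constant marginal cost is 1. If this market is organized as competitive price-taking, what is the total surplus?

TS = 3675

Perfect competition: P = MC = 1, so 106 − 1.5Q = 1 and Q = 70.
CS = ½·(106 − 1)·70 = 3675; PS = (1 − 1)·70 = 0; TS = 3675.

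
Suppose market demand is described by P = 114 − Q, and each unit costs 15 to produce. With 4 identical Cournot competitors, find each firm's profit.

π_i = 392.04

With 4 symmetric Cournot firms, each firm's FOC gives 114 − 5q = 15, so q = 19.8, Q = 4·19.8 = 79.2, and P = 34.8.
Each firm's profit = (34.8 − 15)·19.8 = 392.04.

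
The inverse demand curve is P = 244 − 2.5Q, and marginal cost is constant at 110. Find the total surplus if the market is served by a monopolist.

A monopolist chooses Q where MR = MC. MR = 244 − 5Q; setting this equal to 110 gives Q = 26.8 and P = 177.
CS = ½·(244 − 177)·26.8 = 897.8; PS = (177 − 110)·26.8 = 1795.6; TS = 2693.4.

TS = 2693.4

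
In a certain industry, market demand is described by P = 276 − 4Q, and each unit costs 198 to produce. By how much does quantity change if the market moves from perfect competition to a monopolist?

Competitive firms price at marginal cost: P = 198, giving Q = 19.5.
Monopoly sets MR = MC: 276 − 8Q = 198 ⇒ Q = 9.75, P = 276 − 4·9.75 = 237.
Change in quantity: 9.75 − 19.5 = −9.75.

Q falls by 9.75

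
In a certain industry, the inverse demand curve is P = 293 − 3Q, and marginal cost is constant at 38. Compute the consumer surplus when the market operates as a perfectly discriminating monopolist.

Under first-degree price discrimination the firm charges each unit its demand price and produces up to where P = MC, i.e. Q = 85. Consumer surplus is zero; producer surplus equals total surplus.
CS = 0.

CS = 0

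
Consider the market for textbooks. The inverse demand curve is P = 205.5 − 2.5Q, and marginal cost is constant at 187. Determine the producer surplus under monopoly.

PS = 34.225

The monopolist equates marginal revenue to marginal cost: 205.5 − 5Q = 187, so Q = 3.7. From demand, P = 196.25.
PS = (196.25 − 187)·3.7 = 34.225.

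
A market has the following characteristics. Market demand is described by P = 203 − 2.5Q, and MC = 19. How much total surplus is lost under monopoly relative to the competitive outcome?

Competitive firms price at marginal cost: P = 19, giving Q = 73.6.
A monopolist chooses Q where MR = MC. MR = 203 − 5Q; setting this equal to 19 gives Q = 36.8 and P = 111.
DWL is the triangle between Q = 36.8 and Q = 73.6: ½·(73.6 − 36.8)·(111 − 19) = 1692.8.

DWL = 1692.8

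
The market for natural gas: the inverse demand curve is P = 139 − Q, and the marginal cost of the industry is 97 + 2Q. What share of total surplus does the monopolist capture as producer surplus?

Monopoly sets MR = MC: 139 − 2Q = 97 + 2Q ⇒ Q = 10.5, P = 139 − 10.5 = 128.5.
CS = ½·(139 − 128.5)·10.5 = 55.125.
PS = P·Q − VC(Q) = 128.5·10.5 − (97·10.5 + ½·2·10.5²) = 220.5.
Share captured = PS/TS = 220.5/275.625 = 0.8.

PS/TS = 0.8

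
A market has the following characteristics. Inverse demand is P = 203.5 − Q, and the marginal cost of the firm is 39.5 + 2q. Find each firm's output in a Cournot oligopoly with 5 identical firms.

q_i = 20.5

Cournot with 5 identical firms: the symmetric best-response condition is 203.5 − 6q = 39.5 + 2q. Each firm produces q = 20.5, total output Q = 102.5, price P = 101.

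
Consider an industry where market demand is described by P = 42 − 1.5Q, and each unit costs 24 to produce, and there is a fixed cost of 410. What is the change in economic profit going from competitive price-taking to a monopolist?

Economic profit rises by 54

Competitive firms price at marginal cost: P = 24, giving Q = 12.
Profit = (24 − 24)·12 − 410 = −410.
A monopolist chooses Q where MR = MC. MR = 42 − 3Q; setting this equal to 24 gives Q = 6 and P = 33.
Profit = (33 − 24)·6 − 410 = −356.
Change in economic profit: −356 − −410 = 54.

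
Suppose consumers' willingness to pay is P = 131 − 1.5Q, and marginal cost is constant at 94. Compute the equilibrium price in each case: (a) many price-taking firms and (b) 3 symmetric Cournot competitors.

Competitive firms price at marginal cost: P = 94, giving Q = 74/3.
Cournot with 3 identical firms: the symmetric best-response condition is 131 − 6q = 94. Each firm produces q = 37/6, total output Q = 18.5, price P = 103.25.

Competition: P = 94; Cournot: P = 103.25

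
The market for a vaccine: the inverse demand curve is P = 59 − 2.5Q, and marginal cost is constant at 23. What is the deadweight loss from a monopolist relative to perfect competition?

Competitive firms price at marginal cost: P = 23, giving Q = 14.4.
The monopolist equates marginal revenue to marginal cost: 59 − 5Q = 23, so Q = 7.2. From demand, P = 41.
DWL is the triangle between Q = 7.2 and Q = 14.4: ½·(14.4 − 7.2)·(41 − 23) = 64.8.

DWL = 64.8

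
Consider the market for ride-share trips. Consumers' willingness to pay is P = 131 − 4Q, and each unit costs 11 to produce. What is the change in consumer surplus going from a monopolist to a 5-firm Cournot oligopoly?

The monopolist equates marginal revenue to marginal cost: 131 − 8Q = 11, so Q = 15. From demand, P = 71.
CS = ½·(131 − 71)·15 = 450.
With 5 symmetric Cournot firms, each firm's FOC gives 131 − 24q = 11, so q = 5, Q = 5·5 = 25, and P = 31.
CS = ½·(131 − 31)·25 = 1250.
Change in consumer surplus: 1250 − 450 = 800.

CS rises by 800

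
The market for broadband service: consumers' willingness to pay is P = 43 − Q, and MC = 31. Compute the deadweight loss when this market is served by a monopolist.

Competitive firms price at marginal cost: P = 31, giving Q = 12.
The monopolist equates marginal revenue to marginal cost: 43 − 2Q = 31, so Q = 6. From demand, P = 37.
DWL is the triangle between Q = 6 and Q = 12: ½·(12 − 6)·(37 − 31) = 18.

DWL = 18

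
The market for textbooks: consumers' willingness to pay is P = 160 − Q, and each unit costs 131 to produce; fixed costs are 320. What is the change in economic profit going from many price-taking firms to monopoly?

π rises by 210.25

Perfect competition: P = MC = 131, so 160 − Q = 131 and Q = 29.
Profit = (131 − 131)·29 − 320 = −320.
Monopoly sets MR = MC: 160 − 2Q = 131 ⇒ Q = 14.5, P = 160 − 14.5 = 145.5.
Profit = (145.5 − 131)·14.5 − 320 = −109.75.
Change in economic profit: −109.75 − −320 = 210.25.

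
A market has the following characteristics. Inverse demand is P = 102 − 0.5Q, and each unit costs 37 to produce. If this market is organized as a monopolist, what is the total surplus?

A monopolist chooses Q where MR = MC. MR = 102 − Q; setting this equal to 37 gives Q = 65 and P = 69.5.
CS = ½·(102 − 69.5)·65 = 1056.25; PS = (69.5 − 37)·65 = 2112.5; TS = 3168.75.

TS = 3168.75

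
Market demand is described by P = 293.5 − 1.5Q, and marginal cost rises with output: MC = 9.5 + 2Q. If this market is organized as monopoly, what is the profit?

Profit = 8065.6

Monopoly sets MR = MC: 293.5 − 3Q = 9.5 + 2Q ⇒ Q = 56.8, P = 293.5 − 1.5·56.8 = 208.3.
Profit = 208.3·56.8 − (9.5·56.8 + ½·2·56.8²) = 8065.6.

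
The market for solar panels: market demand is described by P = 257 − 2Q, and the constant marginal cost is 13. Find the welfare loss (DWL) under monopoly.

Perfect competition: P = MC = 13, so 257 − 2Q = 13 and Q = 122.
The monopolist equates marginal revenue to marginal cost: 257 − 4Q = 13, so Q = 61. From demand, P = 135.
DWL is the triangle between Q = 61 and Q = 122: ½·(122 − 61)·(135 − 13) = 3721.

DWL = 3721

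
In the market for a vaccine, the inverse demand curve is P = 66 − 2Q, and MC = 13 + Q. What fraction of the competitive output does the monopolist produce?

Q_m/Q_c = 0.6

Monopoly sets MR = MC: 66 − 4Q = 13 + Q ⇒ Q = 10.6, P = 66 − 2·10.6 = 44.8.
Under competition P = MC: 66 − 2Q = 13 + Q ⇒ Q = 53/3, P = 92/3.
Ratio Q_m/Q_c = 10.6/(53/3) = 0.6.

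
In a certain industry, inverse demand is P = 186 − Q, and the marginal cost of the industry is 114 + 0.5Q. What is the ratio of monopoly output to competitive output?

Q_m/Q_c = 0.6

Monopoly sets MR = MC: 186 − 2Q = 114 + 0.5Q ⇒ Q = 28.8, P = 186 − 28.8 = 157.2.
Under competition P = MC: 186 − Q = 114 + 0.5Q ⇒ Q = 48, P = 138.
Ratio Q_m/Q_c = 28.8/48 = 0.6.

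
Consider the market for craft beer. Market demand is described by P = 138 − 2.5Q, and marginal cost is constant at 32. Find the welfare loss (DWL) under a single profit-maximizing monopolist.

DWL = 561.8

Under competition P = MC = 32, so Q = (138 − 32)/2.5 = 42.4.
The monopolist equates marginal revenue to marginal cost: 138 − 5Q = 32, so Q = 21.2. From demand, P = 85.
DWL is the triangle between Q = 21.2 and Q = 42.4: ½·(42.4 − 21.2)·(85 − 32) = 561.8.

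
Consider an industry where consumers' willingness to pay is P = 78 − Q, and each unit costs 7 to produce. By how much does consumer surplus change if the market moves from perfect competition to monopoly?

CS falls by 1890.375

Under competition P = MC = 7, so Q = (78 − 7)/1 = 71.
CS = ½·(78 − 7)·71 = 2520.5.
A monopolist chooses Q where MR = MC. MR = 78 − 2Q; setting this equal to 7 gives Q = 35.5 and P = 42.5.
CS = ½·(78 − 42.5)·35.5 = 630.125.
Change in consumer surplus: 630.125 − 2520.5 = −1890.375.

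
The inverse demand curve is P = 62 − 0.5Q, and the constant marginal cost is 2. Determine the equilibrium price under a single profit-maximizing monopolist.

P = 32

The monopolist equates marginal revenue to marginal cost: 62 − Q = 2, so Q = 60. From demand, P = 32.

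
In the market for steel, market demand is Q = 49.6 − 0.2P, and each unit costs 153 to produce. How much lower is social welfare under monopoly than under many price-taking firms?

Inverting demand: P = 248 − 5Q.
Perfect competition: P = MC = 153, so 248 − 5Q = 153 and Q = 19.
CS = ½·(248 − 153)·19 = 902.5; PS = (153 − 153)·19 = 0; TS = 902.5.
A monopolist chooses Q where MR = MC. MR = 248 − 10Q; setting this equal to 153 gives Q = 9.5 and P = 200.5.
CS = ½·(248 − 200.5)·9.5 = 225.625; PS = (200.5 − 153)·9.5 = 451.25; TS = 676.875.
Change in social welfare: 676.875 − 902.5 = −225.625.

TS falls by 225.625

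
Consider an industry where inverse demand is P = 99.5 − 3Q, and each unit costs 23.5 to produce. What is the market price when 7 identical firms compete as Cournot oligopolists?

P = 33

With 7 symmetric Cournot firms, each firm's FOC gives 99.5 − 24q = 23.5, so q = 19/6, Q = 7·19/6 = 133/6, and P = 33.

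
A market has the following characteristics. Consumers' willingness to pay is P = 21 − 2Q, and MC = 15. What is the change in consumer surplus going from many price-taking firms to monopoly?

Under competition P = MC = 15, so Q = (21 − 15)/2 = 3.
CS = ½·(21 − 15)·3 = 9.
Monopoly sets MR = MC: 21 − 4Q = 15 ⇒ Q = 1.5, P = 21 − 2·1.5 = 18.
CS = ½·(21 − 18)·1.5 = 2.25.
Change in consumer surplus: 2.25 − 9 = −6.75.

CS falls by 6.75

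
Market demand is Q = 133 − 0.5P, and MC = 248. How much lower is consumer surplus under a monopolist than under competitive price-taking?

Consumer surplus falls by 60.75

Inverting demand: P = 266 − 2Q.
Under competition P = MC = 248, so Q = (266 − 248)/2 = 9.
CS = ½·(266 − 248)·9 = 81.
Monopoly sets MR = MC: 266 − 4Q = 248 ⇒ Q = 4.5, P = 266 − 2·4.5 = 257.
CS = ½·(266 − 257)·4.5 = 20.25.
Change in consumer surplus: 20.25 − 81 = −60.75.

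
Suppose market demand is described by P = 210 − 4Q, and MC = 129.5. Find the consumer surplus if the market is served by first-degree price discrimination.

CS = 0

A perfectly discriminating monopolist sells every unit with P(Q) ≥ MC(Q), so output equals the competitive quantity Q = 20.125. Each buyer pays their reservation price, so CS = 0 and the firm captures all surplus.
CS = 0.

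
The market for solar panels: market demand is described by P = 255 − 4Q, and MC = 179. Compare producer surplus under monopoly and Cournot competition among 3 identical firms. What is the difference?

The monopolist equates marginal revenue to marginal cost: 255 − 8Q = 179, so Q = 9.5. From demand, P = 217.
PS = (217 − 179)·9.5 = 361.
With 3 symmetric Cournot firms, each firm's FOC gives 255 − 16q = 179, so q = 4.75, Q = 3·4.75 = 14.25, and P = 198.
PS = (198 − 179)·14.25 = 270.75.
Change in producer surplus: 270.75 − 361 = −90.25.

PS falls by 90.25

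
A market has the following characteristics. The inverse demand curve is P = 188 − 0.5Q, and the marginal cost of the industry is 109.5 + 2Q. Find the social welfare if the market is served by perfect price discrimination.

A perfectly discriminating monopolist sells every unit with P(Q) ≥ MC(Q), so output equals the competitive quantity Q = 31.4. Each buyer pays their reservation price, so CS = 0 and the firm captures all surplus.
TS = 1232.45 (equal to competitive TS).

TS = 1232.45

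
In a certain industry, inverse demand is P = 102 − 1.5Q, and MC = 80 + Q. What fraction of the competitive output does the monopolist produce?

The monopolist equates marginal revenue to marginal cost: 102 − 3Q = 80 + Q, so Q = 5.5. From demand, P = 93.75.
Competitive equilibrium sets price equal to marginal cost: 102 − 1.5Q = 80 + Q, so Q = 8.8 and P = 88.8.
Ratio Q_m/Q_c = 5.5/8.8 = 0.625.

Q_m/Q_c = 0.625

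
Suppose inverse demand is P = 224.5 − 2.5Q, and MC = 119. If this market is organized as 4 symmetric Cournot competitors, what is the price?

Cournot with 4 identical firms: the symmetric best-response condition is 224.5 − 12.5q = 119. Each firm produces q = 8.44, total output Q = 33.76, price P = 140.1.

P = 140.1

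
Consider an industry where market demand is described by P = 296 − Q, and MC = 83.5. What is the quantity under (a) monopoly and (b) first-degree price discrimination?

Monopoly: Q = 106.25; Perfect PD: Q = 212.5

Monopoly sets MR = MC: 296 − 2Q = 83.5 ⇒ Q = 106.25, P = 296 − 106.25 = 189.75.
A perfectly discriminating monopolist sells every unit with P(Q) ≥ MC(Q), so output equals the competitive quantity Q = 212.5. Each buyer pays their reservation price, so CS = 0 and the firm captures all surplus.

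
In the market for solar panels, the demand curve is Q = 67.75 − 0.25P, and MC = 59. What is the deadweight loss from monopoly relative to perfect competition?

DWL = 1404.5

Inverting demand: P = 271 − 4Q.
Perfect competition: P = MC = 59, so 271 − 4Q = 59 and Q = 53.
Monopoly sets MR = MC: 271 − 8Q = 59 ⇒ Q = 26.5, P = 271 − 4·26.5 = 165.
DWL is the triangle between Q = 26.5 and Q = 53: ½·(53 − 26.5)·(165 − 59) = 1404.5.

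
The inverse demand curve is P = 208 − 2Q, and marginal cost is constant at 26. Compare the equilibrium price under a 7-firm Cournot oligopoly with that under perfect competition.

Cournot: P = 48.75; Competition: P = 26

With 7 symmetric Cournot firms, each firm's FOC gives 208 − 16q = 26, so q = 11.375, Q = 7·11.375 = 79.625, and P = 48.75.
Perfect competition: P = MC = 26, so 208 − 2Q = 26 and Q = 91.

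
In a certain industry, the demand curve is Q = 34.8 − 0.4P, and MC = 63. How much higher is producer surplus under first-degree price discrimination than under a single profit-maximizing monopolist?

Producer surplus rises by 57.6

Inverting demand: P = 87 − 2.5Q.
A monopolist chooses Q where MR = MC. MR = 87 − 5Q; setting this equal to 63 gives Q = 4.8 and P = 75.
PS = (75 − 63)·4.8 = 57.6.
With perfect price discrimination, output is the efficient level Q = 9.6 (where demand meets MC), but every buyer pays their willingness to pay: CS = 0 and PS = total surplus.
PS = ½·(87 − 63)·9.6 = 115.2.
Change in producer surplus: 115.2 − 57.6 = 57.6.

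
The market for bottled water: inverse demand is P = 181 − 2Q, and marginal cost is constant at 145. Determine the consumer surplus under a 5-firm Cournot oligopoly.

Cournot with 5 identical firms: the symmetric best-response condition is 181 − 12q = 145. Each firm produces q = 3, total output Q = 15, price P = 151.
CS = ½·(181 − 151)·15 = 225.

CS = 225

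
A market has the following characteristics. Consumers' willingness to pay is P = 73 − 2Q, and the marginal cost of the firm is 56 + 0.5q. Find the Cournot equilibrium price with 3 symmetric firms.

Cournot with 3 identical firms: the symmetric best-response condition is 73 − 8q = 56 + 0.5q. Each firm produces q = 2, total output Q = 6, price P = 61.

P = 61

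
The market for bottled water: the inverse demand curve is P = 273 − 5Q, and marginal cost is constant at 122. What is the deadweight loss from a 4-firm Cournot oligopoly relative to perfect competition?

DWL = 91.204

Perfect competition: P = MC = 122, so 273 − 5Q = 122 and Q = 30.2.
Cournot with 4 identical firms: the symmetric best-response condition is 273 − 25q = 122. Each firm produces q = 6.04, total output Q = 24.16, price P = 152.2.
DWL is the triangle between Q = 24.16 and Q = 30.2: ½·(30.2 − 24.16)·(152.2 − 122) = 91.204.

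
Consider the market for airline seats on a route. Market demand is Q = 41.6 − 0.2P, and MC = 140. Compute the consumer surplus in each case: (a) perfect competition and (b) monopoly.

Inverting demand: P = 208 − 5Q.
Under competition P = MC = 140, so Q = (208 − 140)/5 = 13.6.
CS = ½·(208 − 140)·13.6 = 462.4.
The monopolist equates marginal revenue to marginal cost: 208 − 10Q = 140, so Q = 6.8. From demand, P = 174.
CS = ½·(208 − 174)·6.8 = 115.6.

Competition: CS = 462.4; Monopoly: CS = 115.6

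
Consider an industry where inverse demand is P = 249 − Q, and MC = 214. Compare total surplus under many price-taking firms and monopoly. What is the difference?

Competitive firms price at marginal cost: P = 214, giving Q = 35.
CS = ½·(249 − 214)·35 = 612.5; PS = (214 − 214)·35 = 0; TS = 612.5.
A monopolist chooses Q where MR = MC. MR = 249 − 2Q; setting this equal to 214 gives Q = 17.5 and P = 231.5.
CS = ½·(249 − 231.5)·17.5 = 153.125; PS = (231.5 − 214)·17.5 = 306.25; TS = 459.375.
Change in total surplus: 459.375 − 612.5 = −153.125.

Total surplus falls by 153.125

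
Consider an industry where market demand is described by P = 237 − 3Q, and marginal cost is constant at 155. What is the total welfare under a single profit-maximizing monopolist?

Monopoly sets MR = MC: 237 − 6Q = 155 ⇒ Q = 41/3, P = 237 − 3·41/3 = 196.
CS = ½·(237 − 196)·41/3 = 1681/6; PS = (196 − 155)·41/3 = 1681/3; TS = 840.5.

TS = 840.5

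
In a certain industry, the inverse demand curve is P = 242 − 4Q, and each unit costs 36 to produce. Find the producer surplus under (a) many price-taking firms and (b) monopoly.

Competitive firms price at marginal cost: P = 36, giving Q = 51.5.
PS = (36 − 36)·51.5 = 0.
Monopoly sets MR = MC: 242 − 8Q = 36 ⇒ Q = 25.75, P = 242 − 4·25.75 = 139.
PS = (139 − 36)·25.75 = 2652.25.

Competition: PS = 0; Monopoly: PS = 2652.25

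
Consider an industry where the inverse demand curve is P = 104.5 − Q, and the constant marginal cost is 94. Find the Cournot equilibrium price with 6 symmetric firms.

P = 95.5

Cournot with 6 identical firms: the symmetric best-response condition is 104.5 − 7q = 94. Each firm produces q = 1.5, total output Q = 9, price P = 95.5.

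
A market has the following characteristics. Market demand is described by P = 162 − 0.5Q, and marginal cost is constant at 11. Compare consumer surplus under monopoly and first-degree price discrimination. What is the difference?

Monopoly sets MR = MC: 162 − Q = 11 ⇒ Q = 151, P = 162 − 0.5·151 = 86.5.
CS = ½·(162 − 86.5)·151 = 5700.25.
Under first-degree price discrimination the firm charges each unit its demand price and produces up to where P = MC, i.e. Q = 302. Consumer surplus is zero; producer surplus equals total surplus.
CS = 0.
Change in consumer surplus: 0 − 5700.25 = −5700.25.

CS falls by 5700.25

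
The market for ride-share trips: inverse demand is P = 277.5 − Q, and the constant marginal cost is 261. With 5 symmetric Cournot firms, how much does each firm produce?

q_i = 2.75

With 5 symmetric Cournot firms, each firm's FOC gives 277.5 − 6q = 261, so q = 2.75, Q = 5·2.75 = 13.75, and P = 263.75.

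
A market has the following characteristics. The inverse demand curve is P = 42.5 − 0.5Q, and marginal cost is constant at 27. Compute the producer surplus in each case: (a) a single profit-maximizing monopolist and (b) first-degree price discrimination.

A monopolist chooses Q where MR = MC. MR = 42.5 − Q; setting this equal to 27 gives Q = 15.5 and P = 34.75.
PS = (34.75 − 27)·15.5 = 120.125.
A perfectly discriminating monopolist sells every unit with P(Q) ≥ MC(Q), so output equals the competitive quantity Q = 31. Each buyer pays their reservation price, so CS = 0 and the firm captures all surplus.
PS = ½·(42.5 − 27)·31 = 240.25.

Monopoly: PS = 120.125; Perfect PD: PS = 240.25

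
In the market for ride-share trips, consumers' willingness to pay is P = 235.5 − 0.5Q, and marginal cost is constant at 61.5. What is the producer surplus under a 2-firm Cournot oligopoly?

PS = 13456

Cournot with 2 identical firms: the symmetric best-response condition is 235.5 − 1.5q = 61.5. Each firm produces q = 116, total output Q = 232, price P = 119.5.
PS = (119.5 − 61.5)·232 = 13456.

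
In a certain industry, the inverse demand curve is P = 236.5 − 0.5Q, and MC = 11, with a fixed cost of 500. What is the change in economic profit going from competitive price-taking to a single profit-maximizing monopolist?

Perfect competition: P = MC = 11, so 236.5 − 0.5Q = 11 and Q = 451.
Profit = (11 − 11)·451 − 500 = −500.
A monopolist chooses Q where MR = MC. MR = 236.5 − Q; setting this equal to 11 gives Q = 225.5 and P = 123.75.
Profit = (123.75 − 11)·225.5 − 500 = 24925.125.
Change in economic profit: 24925.125 − −500 = 25425.125.

π rises by 25425.125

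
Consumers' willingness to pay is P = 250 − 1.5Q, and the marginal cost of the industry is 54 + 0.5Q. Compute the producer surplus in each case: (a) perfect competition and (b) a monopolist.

Under competition P = MC: 250 − 1.5Q = 54 + 0.5Q ⇒ Q = 98, P = 103.
PS = P·Q − VC(Q) = 103·98 − (54·98 + ½·0.5·98²) = 2401.
A monopolist chooses Q where MR = MC. MR = 250 − 3Q; setting this equal to 54 + 0.5Q gives Q = 56 and P = 166.
PS = P·Q − VC(Q) = 166·56 − (54·56 + ½·0.5·56²) = 5488.

Competition: PS = 2401; Monopoly: PS = 5488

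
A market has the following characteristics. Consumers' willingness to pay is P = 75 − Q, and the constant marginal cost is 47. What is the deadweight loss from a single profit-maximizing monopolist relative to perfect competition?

Competitive firms price at marginal cost: P = 47, giving Q = 28.
Monopoly sets MR = MC: 75 − 2Q = 47 ⇒ Q = 14, P = 75 − 14 = 61.
DWL is the triangle between Q = 14 and Q = 28: ½·(28 − 14)·(61 − 47) = 98.

DWL = 98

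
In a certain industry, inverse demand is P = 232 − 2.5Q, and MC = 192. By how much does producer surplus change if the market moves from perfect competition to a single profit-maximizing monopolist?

Producer surplus rises by 160

Under competition P = MC = 192, so Q = (232 − 192)/2.5 = 16.
PS = (192 − 192)·16 = 0.
The monopolist equates marginal revenue to marginal cost: 232 − 5Q = 192, so Q = 8. From demand, P = 212.
PS = (212 − 192)·8 = 160.
Change in producer surplus: 160 − 0 = 160.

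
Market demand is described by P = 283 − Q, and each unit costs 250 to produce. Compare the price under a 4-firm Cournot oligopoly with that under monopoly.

In a 4-firm Cournot equilibrium, symmetry and the first-order condition give q = (283 − 250)/(5) = 6.6. So Q = 26.4 and P = 256.6.
Monopoly sets MR = MC: 283 − 2Q = 250 ⇒ Q = 16.5, P = 283 − 16.5 = 266.5.

Cournot: P = 256.6; Monopoly: P = 266.5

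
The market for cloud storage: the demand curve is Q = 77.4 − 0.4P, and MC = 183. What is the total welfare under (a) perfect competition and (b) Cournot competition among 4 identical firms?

Inverting demand: P = 193.5 − 2.5Q.
Perfect competition: P = MC = 183, so 193.5 − 2.5Q = 183 and Q = 4.2.
CS = ½·(193.5 − 183)·4.2 = 22.05; PS = (183 − 183)·4.2 = 0; TS = 22.05.
Cournot with 4 identical firms: the symmetric best-response condition is 193.5 − 12.5q = 183. Each firm produces q = 0.84, total output Q = 3.36, price P = 185.1.
CS = ½·(193.5 − 185.1)·3.36 = 14.112; PS = (185.1 − 183)·3.36 = 7.056; TS = 21.168.

Competition: TS = 22.05; Cournot: TS = 21.168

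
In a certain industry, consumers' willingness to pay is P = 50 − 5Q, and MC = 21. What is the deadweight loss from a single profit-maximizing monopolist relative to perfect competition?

Competitive firms price at marginal cost: P = 21, giving Q = 5.8.
Monopoly sets MR = MC: 50 − 10Q = 21 ⇒ Q = 2.9, P = 50 − 5·2.9 = 35.5.
DWL is the triangle between Q = 2.9 and Q = 5.8: ½·(5.8 − 2.9)·(35.5 − 21) = 21.025.

DWL = 21.025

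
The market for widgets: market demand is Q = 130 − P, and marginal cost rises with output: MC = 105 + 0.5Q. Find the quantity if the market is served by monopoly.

Inverting demand: P = 130 − Q.
Monopoly sets MR = MC: 130 − 2Q = 105 + 0.5Q ⇒ Q = 10, P = 130 − 10 = 120.

Q = 10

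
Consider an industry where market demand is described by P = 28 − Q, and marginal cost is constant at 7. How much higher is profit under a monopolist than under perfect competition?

Profit rises by 110.25

Perfect competition: P = MC = 7, so 28 − Q = 7 and Q = 21.
Profit = (7 − 7)·21 = 0.
Monopoly sets MR = MC: 28 − 2Q = 7 ⇒ Q = 10.5, P = 28 − 10.5 = 17.5.
Profit = (17.5 − 7)·10.5 = 110.25.
Change in profit: 110.25 − 0 = 110.25.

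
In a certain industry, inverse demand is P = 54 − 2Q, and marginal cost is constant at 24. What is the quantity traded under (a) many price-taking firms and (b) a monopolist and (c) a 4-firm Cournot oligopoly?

Competition: Q = 15; Monopoly: Q = 7.5; Cournot: Q = 12

Under competition P = MC = 24, so Q = (54 − 24)/2 = 15.
The monopolist equates marginal revenue to marginal cost: 54 − 4Q = 24, so Q = 7.5. From demand, P = 39.
In a 4-firm Cournot equilibrium, symmetry and the first-order condition give q = (54 − 24)/(10) = 3. So Q = 12 and P = 30.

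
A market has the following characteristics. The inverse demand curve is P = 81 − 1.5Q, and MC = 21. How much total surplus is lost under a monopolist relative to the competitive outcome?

DWL = 300

Perfect competition: P = MC = 21, so 81 − 1.5Q = 21 and Q = 40.
The monopolist equates marginal revenue to marginal cost: 81 − 3Q = 21, so Q = 20. From demand, P = 51.
DWL is the triangle between Q = 20 and Q = 40: ½·(40 − 20)·(51 − 21) = 300.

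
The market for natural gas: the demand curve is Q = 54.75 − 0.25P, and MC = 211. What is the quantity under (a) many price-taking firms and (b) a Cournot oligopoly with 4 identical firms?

Inverting demand: P = 219 − 4Q.
Competitive firms price at marginal cost: P = 211, giving Q = 2.
In a 4-firm Cournot equilibrium, symmetry and the first-order condition give q = (219 − 211)/(20) = 0.4. So Q = 1.6 and P = 212.6.

Competition: Q = 2; Cournot: Q = 1.6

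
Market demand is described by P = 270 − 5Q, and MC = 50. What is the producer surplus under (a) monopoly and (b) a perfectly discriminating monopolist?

Monopoly: PS = 2420; Perfect PD: PS = 4840

A monopolist chooses Q where MR = MC. MR = 270 − 10Q; setting this equal to 50 gives Q = 22 and P = 160.
PS = (160 − 50)·22 = 2420.
Under first-degree price discrimination the firm charges each unit its demand price and produces up to where P = MC, i.e. Q = 44. Consumer surplus is zero; producer surplus equals total surplus.
PS = ½·(270 − 50)·44 = 4840.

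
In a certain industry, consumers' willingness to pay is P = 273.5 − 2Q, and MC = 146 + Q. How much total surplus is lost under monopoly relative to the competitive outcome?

Under competition P = MC: 273.5 − 2Q = 146 + Q ⇒ Q = 42.5, P = 188.5.
Monopoly sets MR = MC: 273.5 − 4Q = 146 + Q ⇒ Q = 25.5, P = 273.5 − 2·25.5 = 222.5.
CS = ½·(273.5 − 188.5)·42.5 = 1806.25; PS = (188.5·42.5 − 146·42.5 − ½·1·42.5²) = 903.125; TS = 2709.375.
CS = ½·(273.5 − 222.5)·25.5 = 650.25; PS = (222.5·25.5 − 146·25.5 − ½·1·25.5²) = 1625.625; TS = 2275.875.
DWL = 2709.375 − 2275.875 = 433.5.

DWL = 433.5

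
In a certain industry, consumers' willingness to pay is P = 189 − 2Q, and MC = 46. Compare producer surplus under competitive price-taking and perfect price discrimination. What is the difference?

Competitive firms price at marginal cost: P = 46, giving Q = 71.5.
PS = (46 − 46)·71.5 = 0.
A perfectly discriminating monopolist sells every unit with P(Q) ≥ MC(Q), so output equals the competitive quantity Q = 71.5. Each buyer pays their reservation price, so CS = 0 and the firm captures all surplus.
PS = ½·(189 − 46)·71.5 = 5112.25.
Change in producer surplus: 5112.25 − 0 = 5112.25.

Producer surplus rises by 5112.25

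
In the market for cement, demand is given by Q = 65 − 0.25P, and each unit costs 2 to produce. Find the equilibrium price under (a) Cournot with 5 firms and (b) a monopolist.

Cournot: P = 45; Monopoly: P = 131

Inverting demand: P = 260 − 4Q.
Cournot with 5 identical firms: the symmetric best-response condition is 260 − 24q = 2. Each firm produces q = 10.75, total output Q = 53.75, price P = 45.
The monopolist equates marginal revenue to marginal cost: 260 − 8Q = 2, so Q = 32.25. From demand, P = 131.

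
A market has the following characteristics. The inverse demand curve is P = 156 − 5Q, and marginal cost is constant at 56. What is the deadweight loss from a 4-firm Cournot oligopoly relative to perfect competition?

Under competition P = MC = 56, so Q = (156 − 56)/5 = 20.
With 4 symmetric Cournot firms, each firm's FOC gives 156 − 25q = 56, so q = 4, Q = 4·4 = 16, and P = 76.
DWL is the triangle between Q = 16 and Q = 20: ½·(20 − 16)·(76 − 56) = 40.

DWL = 40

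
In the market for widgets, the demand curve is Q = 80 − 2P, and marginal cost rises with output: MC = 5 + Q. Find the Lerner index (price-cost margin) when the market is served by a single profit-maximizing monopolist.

Inverting demand: P = 40 − 0.5Q.
A monopolist chooses Q where MR = MC. MR = 40 − Q; setting this equal to 5 + Q gives Q = 17.5 and P = 31.25.
Lerner index = (P − MC)/P = (31.25 − 22.5)/31.25 = 0.28.

Lerner index = 0.28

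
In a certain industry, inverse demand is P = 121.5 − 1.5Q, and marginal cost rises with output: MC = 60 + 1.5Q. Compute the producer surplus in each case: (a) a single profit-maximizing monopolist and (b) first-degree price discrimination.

Monopoly: PS = 420.25; Perfect PD: PS = 630.375

The monopolist equates marginal revenue to marginal cost: 121.5 − 3Q = 60 + 1.5Q, so Q = 41/3. From demand, P = 101.
PS = P·Q − VC(Q) = 101·41/3 − (60·41/3 + ½·1.5·(41/3)²) = 420.25.
Under first-degree price discrimination the firm charges each unit its demand price and produces up to where P = MC, i.e. Q = 20.5. Consumer surplus is zero; producer surplus equals total surplus.
PS = ½·(121.5 − 60)·20.5 = 630.375.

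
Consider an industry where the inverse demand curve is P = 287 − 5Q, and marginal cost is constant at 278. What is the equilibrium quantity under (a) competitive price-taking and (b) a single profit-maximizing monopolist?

Competitive firms price at marginal cost: P = 278, giving Q = 1.8.
The monopolist equates marginal revenue to marginal cost: 287 − 10Q = 278, so Q = 0.9. From demand, P = 282.5.

Competition: Q = 1.8; Monopoly: Q = 0.9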